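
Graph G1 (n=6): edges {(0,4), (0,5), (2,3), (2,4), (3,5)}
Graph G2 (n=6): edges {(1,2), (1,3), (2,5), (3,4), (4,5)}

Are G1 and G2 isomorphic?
Yes, isomorphic

The graphs are isomorphic.
One valid mapping φ: V(G1) → V(G2): 0→3, 1→0, 2→2, 3→5, 4→1, 5→4

Verify φ preserves adjacency — for each edge of G1, its image is an edge of G2:
  (0,4) → (φ(0),φ(4)) = (1,3) ∈ E(G2) ✓
  (0,5) → (φ(0),φ(5)) = (3,4) ∈ E(G2) ✓
  (2,3) → (φ(2),φ(3)) = (2,5) ∈ E(G2) ✓
  (2,4) → (φ(2),φ(4)) = (1,2) ∈ E(G2) ✓
  (3,5) → (φ(3),φ(5)) = (4,5) ∈ E(G2) ✓
All 5 edges of G1 map to edges of G2, and |E(G1)| = |E(G2)| = 5, so φ is a bijection on edges as well as vertices. Hence G1 ≅ G2.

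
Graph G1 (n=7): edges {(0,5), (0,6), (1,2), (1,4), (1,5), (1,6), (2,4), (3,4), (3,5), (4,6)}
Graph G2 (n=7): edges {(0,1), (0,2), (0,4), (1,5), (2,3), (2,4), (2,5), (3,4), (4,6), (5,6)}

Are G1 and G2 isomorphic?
Yes, isomorphic

The graphs are isomorphic.
One valid mapping φ: V(G1) → V(G2): 0→1, 1→2, 2→3, 3→6, 4→4, 5→5, 6→0

Verify φ preserves adjacency — for each edge of G1, its image is an edge of G2:
  (0,5) → (φ(0),φ(5)) = (1,5) ∈ E(G2) ✓
  (0,6) → (φ(0),φ(6)) = (0,1) ∈ E(G2) ✓
  (1,2) → (φ(1),φ(2)) = (2,3) ∈ E(G2) ✓
  (1,4) → (φ(1),φ(4)) = (2,4) ∈ E(G2) ✓
  (1,5) → (φ(1),φ(5)) = (2,5) ∈ E(G2) ✓
  (1,6) → (φ(1),φ(6)) = (0,2) ∈ E(G2) ✓
  (2,4) → (φ(2),φ(4)) = (3,4) ∈ E(G2) ✓
  (3,4) → (φ(3),φ(4)) = (4,6) ∈ E(G2) ✓
  (3,5) → (φ(3),φ(5)) = (5,6) ∈ E(G2) ✓
  (4,6) → (φ(4),φ(6)) = (0,4) ∈ E(G2) ✓
All 10 edges of G1 map to edges of G2, and |E(G1)| = |E(G2)| = 10, so φ is a bijection on edges as well as vertices. Hence G1 ≅ G2.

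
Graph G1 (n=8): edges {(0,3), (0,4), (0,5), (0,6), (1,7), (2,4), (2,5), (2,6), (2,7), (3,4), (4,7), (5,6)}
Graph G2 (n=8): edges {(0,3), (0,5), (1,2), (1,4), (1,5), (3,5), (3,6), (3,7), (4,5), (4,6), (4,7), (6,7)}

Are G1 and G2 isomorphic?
Yes, isomorphic

The graphs are isomorphic.
One valid mapping φ: V(G1) → V(G2): 0→3, 1→2, 2→4, 3→0, 4→5, 5→7, 6→6, 7→1

Verify φ preserves adjacency — for each edge of G1, its image is an edge of G2:
  (0,3) → (φ(0),φ(3)) = (0,3) ∈ E(G2) ✓
  (0,4) → (φ(0),φ(4)) = (3,5) ∈ E(G2) ✓
  (0,5) → (φ(0),φ(5)) = (3,7) ∈ E(G2) ✓
  (0,6) → (φ(0),φ(6)) = (3,6) ∈ E(G2) ✓
  (1,7) → (φ(1),φ(7)) = (1,2) ∈ E(G2) ✓
  (2,4) → (φ(2),φ(4)) = (4,5) ∈ E(G2) ✓
  (2,5) → (φ(2),φ(5)) = (4,7) ∈ E(G2) ✓
  (2,6) → (φ(2),φ(6)) = (4,6) ∈ E(G2) ✓
  (2,7) → (φ(2),φ(7)) = (1,4) ∈ E(G2) ✓
  (3,4) → (φ(3),φ(4)) = (0,5) ∈ E(G2) ✓
  (4,7) → (φ(4),φ(7)) = (1,5) ∈ E(G2) ✓
  (5,6) → (φ(5),φ(6)) = (6,7) ∈ E(G2) ✓
All 12 edges of G1 map to edges of G2, and |E(G1)| = |E(G2)| = 12, so φ is a bijection on edges as well as vertices. Hence G1 ≅ G2.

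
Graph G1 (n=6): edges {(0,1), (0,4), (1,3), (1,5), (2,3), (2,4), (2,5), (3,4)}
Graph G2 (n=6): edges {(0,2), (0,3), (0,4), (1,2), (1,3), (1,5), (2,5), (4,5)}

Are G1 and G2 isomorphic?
Yes, isomorphic

The graphs are isomorphic.
One valid mapping φ: V(G1) → V(G2): 0→3, 1→0, 2→5, 3→2, 4→1, 5→4

Verify φ preserves adjacency — for each edge of G1, its image is an edge of G2:
  (0,1) → (φ(0),φ(1)) = (0,3) ∈ E(G2) ✓
  (0,4) → (φ(0),φ(4)) = (1,3) ∈ E(G2) ✓
  (1,3) → (φ(1),φ(3)) = (0,2) ∈ E(G2) ✓
  (1,5) → (φ(1),φ(5)) = (0,4) ∈ E(G2) ✓
  (2,3) → (φ(2),φ(3)) = (2,5) ∈ E(G2) ✓
  (2,4) → (φ(2),φ(4)) = (1,5) ∈ E(G2) ✓
  (2,5) → (φ(2),φ(5)) = (4,5) ∈ E(G2) ✓
  (3,4) → (φ(3),φ(4)) = (1,2) ∈ E(G2) ✓
All 8 edges of G1 map to edges of G2, and |E(G1)| = |E(G2)| = 8, so φ is a bijection on edges as well as vertices. Hence G1 ≅ G2.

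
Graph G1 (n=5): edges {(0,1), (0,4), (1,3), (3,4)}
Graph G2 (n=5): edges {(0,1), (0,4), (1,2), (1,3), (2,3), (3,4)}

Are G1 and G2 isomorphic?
No, not isomorphic

The graphs are NOT isomorphic.

Counting edges: G1 has 4 edge(s); G2 has 6 edge(s).
Edge count is an isomorphism invariant (a bijection on vertices induces a bijection on edges), so differing edge counts rule out isomorphism.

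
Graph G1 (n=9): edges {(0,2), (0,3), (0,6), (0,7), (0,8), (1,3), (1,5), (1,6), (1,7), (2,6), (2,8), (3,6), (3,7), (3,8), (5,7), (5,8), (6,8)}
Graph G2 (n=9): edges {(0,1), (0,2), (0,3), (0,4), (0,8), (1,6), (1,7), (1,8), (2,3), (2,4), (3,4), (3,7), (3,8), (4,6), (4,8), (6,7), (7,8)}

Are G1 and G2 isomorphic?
Yes, isomorphic

The graphs are isomorphic.
One valid mapping φ: V(G1) → V(G2): 0→3, 1→1, 2→2, 3→8, 4→5, 5→6, 6→0, 7→7, 8→4

Verify φ preserves adjacency — for each edge of G1, its image is an edge of G2:
  (0,2) → (φ(0),φ(2)) = (2,3) ∈ E(G2) ✓
  (0,3) → (φ(0),φ(3)) = (3,8) ∈ E(G2) ✓
  (0,6) → (φ(0),φ(6)) = (0,3) ∈ E(G2) ✓
  (0,7) → (φ(0),φ(7)) = (3,7) ∈ E(G2) ✓
  (0,8) → (φ(0),φ(8)) = (3,4) ∈ E(G2) ✓
  (1,3) → (φ(1),φ(3)) = (1,8) ∈ E(G2) ✓
  (1,5) → (φ(1),φ(5)) = (1,6) ∈ E(G2) ✓
  (1,6) → (φ(1),φ(6)) = (0,1) ∈ E(G2) ✓
  (1,7) → (φ(1),φ(7)) = (1,7) ∈ E(G2) ✓
  (2,6) → (φ(2),φ(6)) = (0,2) ∈ E(G2) ✓
  (2,8) → (φ(2),φ(8)) = (2,4) ∈ E(G2) ✓
  (3,6) → (φ(3),φ(6)) = (0,8) ∈ E(G2) ✓
  (3,7) → (φ(3),φ(7)) = (7,8) ∈ E(G2) ✓
  (3,8) → (φ(3),φ(8)) = (4,8) ∈ E(G2) ✓
  (5,7) → (φ(5),φ(7)) = (6,7) ∈ E(G2) ✓
  (5,8) → (φ(5),φ(8)) = (4,6) ∈ E(G2) ✓
  (6,8) → (φ(6),φ(8)) = (0,4) ∈ E(G2) ✓
All 17 edges of G1 map to edges of G2, and |E(G1)| = |E(G2)| = 17, so φ is a bijection on edges as well as vertices. Hence G1 ≅ G2.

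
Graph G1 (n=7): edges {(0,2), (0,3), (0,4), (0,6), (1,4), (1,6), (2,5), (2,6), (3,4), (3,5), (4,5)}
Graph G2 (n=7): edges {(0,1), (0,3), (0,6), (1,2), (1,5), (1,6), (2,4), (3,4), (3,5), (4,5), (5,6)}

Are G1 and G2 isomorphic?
Yes, isomorphic

The graphs are isomorphic.
One valid mapping φ: V(G1) → V(G2): 0→5, 1→2, 2→3, 3→6, 4→1, 5→0, 6→4

Verify φ preserves adjacency — for each edge of G1, its image is an edge of G2:
  (0,2) → (φ(0),φ(2)) = (3,5) ∈ E(G2) ✓
  (0,3) → (φ(0),φ(3)) = (5,6) ∈ E(G2) ✓
  (0,4) → (φ(0),φ(4)) = (1,5) ∈ E(G2) ✓
  (0,6) → (φ(0),φ(6)) = (4,5) ∈ E(G2) ✓
  (1,4) → (φ(1),φ(4)) = (1,2) ∈ E(G2) ✓
  (1,6) → (φ(1),φ(6)) = (2,4) ∈ E(G2) ✓
  (2,5) → (φ(2),φ(5)) = (0,3) ∈ E(G2) ✓
  (2,6) → (φ(2),φ(6)) = (3,4) ∈ E(G2) ✓
  (3,4) → (φ(3),φ(4)) = (1,6) ∈ E(G2) ✓
  (3,5) → (φ(3),φ(5)) = (0,6) ∈ E(G2) ✓
  (4,5) → (φ(4),φ(5)) = (0,1) ∈ E(G2) ✓
All 11 edges of G1 map to edges of G2, and |E(G1)| = |E(G2)| = 11, so φ is a bijection on edges as well as vertices. Hence G1 ≅ G2.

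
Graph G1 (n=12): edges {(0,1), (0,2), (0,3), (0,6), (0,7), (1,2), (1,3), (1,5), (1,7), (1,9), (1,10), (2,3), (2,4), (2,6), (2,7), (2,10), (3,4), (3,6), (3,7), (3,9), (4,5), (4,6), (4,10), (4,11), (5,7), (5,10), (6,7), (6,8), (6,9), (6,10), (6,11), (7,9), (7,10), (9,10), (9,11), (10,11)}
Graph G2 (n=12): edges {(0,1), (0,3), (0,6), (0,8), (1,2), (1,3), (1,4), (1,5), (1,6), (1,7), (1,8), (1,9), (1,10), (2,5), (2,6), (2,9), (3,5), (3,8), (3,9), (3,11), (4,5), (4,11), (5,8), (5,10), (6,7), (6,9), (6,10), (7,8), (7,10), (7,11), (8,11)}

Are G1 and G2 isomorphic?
No, not isomorphic

The graphs are NOT isomorphic.

Degrees in G1: deg(0)=5, deg(1)=7, deg(2)=7, deg(3)=7, deg(4)=6, deg(5)=4, deg(6)=9, deg(7)=8, deg(8)=1, deg(9)=6, deg(10)=8, deg(11)=4.
Sorted degree sequence of G1: [9, 8, 8, 7, 7, 7, 6, 6, 5, 4, 4, 1].
Degrees in G2: deg(0)=4, deg(1)=10, deg(2)=4, deg(3)=6, deg(4)=3, deg(5)=6, deg(6)=6, deg(7)=5, deg(8)=6, deg(9)=4, deg(10)=4, deg(11)=4.
Sorted degree sequence of G2: [10, 6, 6, 6, 6, 5, 4, 4, 4, 4, 4, 3].
The (sorted) degree sequence is an isomorphism invariant, so since G1 and G2 have different degree sequences they cannot be isomorphic.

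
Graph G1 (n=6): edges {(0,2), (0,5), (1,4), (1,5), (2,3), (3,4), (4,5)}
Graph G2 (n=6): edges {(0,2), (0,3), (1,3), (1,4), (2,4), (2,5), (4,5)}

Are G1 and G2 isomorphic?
Yes, isomorphic

The graphs are isomorphic.
One valid mapping φ: V(G1) → V(G2): 0→1, 1→5, 2→3, 3→0, 4→2, 5→4

Verify φ preserves adjacency — for each edge of G1, its image is an edge of G2:
  (0,2) → (φ(0),φ(2)) = (1,3) ∈ E(G2) ✓
  (0,5) → (φ(0),φ(5)) = (1,4) ∈ E(G2) ✓
  (1,4) → (φ(1),φ(4)) = (2,5) ∈ E(G2) ✓
  (1,5) → (φ(1),φ(5)) = (4,5) ∈ E(G2) ✓
  (2,3) → (φ(2),φ(3)) = (0,3) ∈ E(G2) ✓
  (3,4) → (φ(3),φ(4)) = (0,2) ∈ E(G2) ✓
  (4,5) → (φ(4),φ(5)) = (2,4) ∈ E(G2) ✓
All 7 edges of G1 map to edges of G2, and |E(G1)| = |E(G2)| = 7, so φ is a bijection on edges as well as vertices. Hence G1 ≅ G2.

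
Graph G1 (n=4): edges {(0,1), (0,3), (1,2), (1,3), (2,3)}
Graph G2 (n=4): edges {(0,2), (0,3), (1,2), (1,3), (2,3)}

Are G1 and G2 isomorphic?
Yes, isomorphic

The graphs are isomorphic.
One valid mapping φ: V(G1) → V(G2): 0→1, 1→2, 2→0, 3→3

Verify φ preserves adjacency — for each edge of G1, its image is an edge of G2:
  (0,1) → (φ(0),φ(1)) = (1,2) ∈ E(G2) ✓
  (0,3) → (φ(0),φ(3)) = (1,3) ∈ E(G2) ✓
  (1,2) → (φ(1),φ(2)) = (0,2) ∈ E(G2) ✓
  (1,3) → (φ(1),φ(3)) = (2,3) ∈ E(G2) ✓
  (2,3) → (φ(2),φ(3)) = (0,3) ∈ E(G2) ✓
All 5 edges of G1 map to edges of G2, and |E(G1)| = |E(G2)| = 5, so φ is a bijection on edges as well as vertices. Hence G1 ≅ G2.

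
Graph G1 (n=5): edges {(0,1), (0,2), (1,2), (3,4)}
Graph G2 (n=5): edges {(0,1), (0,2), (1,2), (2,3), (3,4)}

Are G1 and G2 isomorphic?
No, not isomorphic

The graphs are NOT isomorphic.

Counting edges: G1 has 4 edge(s); G2 has 5 edge(s).
Edge count is an isomorphism invariant (a bijection on vertices induces a bijection on edges), so differing edge counts rule out isomorphism.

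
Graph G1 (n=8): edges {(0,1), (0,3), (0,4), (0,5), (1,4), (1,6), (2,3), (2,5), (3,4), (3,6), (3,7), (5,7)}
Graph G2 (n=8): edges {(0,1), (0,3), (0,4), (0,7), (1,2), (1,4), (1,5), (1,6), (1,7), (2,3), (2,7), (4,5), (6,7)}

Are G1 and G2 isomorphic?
No, not isomorphic

The graphs are NOT isomorphic.

Degrees in G1: deg(0)=4, deg(1)=3, deg(2)=2, deg(3)=5, deg(4)=3, deg(5)=3, deg(6)=2, deg(7)=2.
Sorted degree sequence of G1: [5, 4, 3, 3, 3, 2, 2, 2].
Degrees in G2: deg(0)=4, deg(1)=6, deg(2)=3, deg(3)=2, deg(4)=3, deg(5)=2, deg(6)=2, deg(7)=4.
Sorted degree sequence of G2: [6, 4, 4, 3, 3, 2, 2, 2].
The (sorted) degree sequence is an isomorphism invariant, so since G1 and G2 have different degree sequences they cannot be isomorphic.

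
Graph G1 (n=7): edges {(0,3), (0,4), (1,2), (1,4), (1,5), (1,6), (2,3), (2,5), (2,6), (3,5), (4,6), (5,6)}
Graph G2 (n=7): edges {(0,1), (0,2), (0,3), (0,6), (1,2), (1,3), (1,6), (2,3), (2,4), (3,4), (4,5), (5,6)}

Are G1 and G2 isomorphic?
Yes, isomorphic

The graphs are isomorphic.
One valid mapping φ: V(G1) → V(G2): 0→5, 1→3, 2→1, 3→6, 4→4, 5→0, 6→2

Verify φ preserves adjacency — for each edge of G1, its image is an edge of G2:
  (0,3) → (φ(0),φ(3)) = (5,6) ∈ E(G2) ✓
  (0,4) → (φ(0),φ(4)) = (4,5) ∈ E(G2) ✓
  (1,2) → (φ(1),φ(2)) = (1,3) ∈ E(G2) ✓
  (1,4) → (φ(1),φ(4)) = (3,4) ∈ E(G2) ✓
  (1,5) → (φ(1),φ(5)) = (0,3) ∈ E(G2) ✓
  (1,6) → (φ(1),φ(6)) = (2,3) ∈ E(G2) ✓
  (2,3) → (φ(2),φ(3)) = (1,6) ∈ E(G2) ✓
  (2,5) → (φ(2),φ(5)) = (0,1) ∈ E(G2) ✓
  (2,6) → (φ(2),φ(6)) = (1,2) ∈ E(G2) ✓
  (3,5) → (φ(3),φ(5)) = (0,6) ∈ E(G2) ✓
  (4,6) → (φ(4),φ(6)) = (2,4) ∈ E(G2) ✓
  (5,6) → (φ(5),φ(6)) = (0,2) ∈ E(G2) ✓
All 12 edges of G1 map to edges of G2, and |E(G1)| = |E(G2)| = 12, so φ is a bijection on edges as well as vertices. Hence G1 ≅ G2.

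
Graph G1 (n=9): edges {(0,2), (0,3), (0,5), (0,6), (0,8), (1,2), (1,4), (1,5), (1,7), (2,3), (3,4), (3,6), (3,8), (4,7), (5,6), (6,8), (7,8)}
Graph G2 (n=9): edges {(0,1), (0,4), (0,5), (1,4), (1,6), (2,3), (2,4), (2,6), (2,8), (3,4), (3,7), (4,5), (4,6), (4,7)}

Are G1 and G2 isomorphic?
No, not isomorphic

The graphs are NOT isomorphic.

Counting triangles (3-cliques): G1 has 7, G2 has 6.
Triangle count is an isomorphism invariant, so differing triangle counts rule out isomorphism.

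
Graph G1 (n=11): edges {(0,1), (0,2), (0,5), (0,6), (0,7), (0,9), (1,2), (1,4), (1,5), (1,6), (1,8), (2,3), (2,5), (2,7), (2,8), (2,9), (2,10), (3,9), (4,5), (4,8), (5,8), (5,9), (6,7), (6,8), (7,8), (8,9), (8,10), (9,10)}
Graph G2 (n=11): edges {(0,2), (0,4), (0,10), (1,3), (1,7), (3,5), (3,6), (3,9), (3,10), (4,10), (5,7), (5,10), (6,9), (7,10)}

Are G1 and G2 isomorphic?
No, not isomorphic

The graphs are NOT isomorphic.

Connected components of G1: 1 component(s) with vertex sets [[0, 1, 2, 3, 4, 5, 6, 7, 8, 9, 10]], sizes [11].
Connected components of G2: 2 component(s) with vertex sets [[8], [0, 1, 2, 3, 4, 5, 6, 7, 9, 10]], sizes [1, 10].
The number of connected components (and the multiset of component sizes) is an isomorphism invariant — an isomorphism maps each component of G1 bijectively onto a component of G2. Since G1 has 1 component(s) and G2 has 2, they cannot be isomorphic.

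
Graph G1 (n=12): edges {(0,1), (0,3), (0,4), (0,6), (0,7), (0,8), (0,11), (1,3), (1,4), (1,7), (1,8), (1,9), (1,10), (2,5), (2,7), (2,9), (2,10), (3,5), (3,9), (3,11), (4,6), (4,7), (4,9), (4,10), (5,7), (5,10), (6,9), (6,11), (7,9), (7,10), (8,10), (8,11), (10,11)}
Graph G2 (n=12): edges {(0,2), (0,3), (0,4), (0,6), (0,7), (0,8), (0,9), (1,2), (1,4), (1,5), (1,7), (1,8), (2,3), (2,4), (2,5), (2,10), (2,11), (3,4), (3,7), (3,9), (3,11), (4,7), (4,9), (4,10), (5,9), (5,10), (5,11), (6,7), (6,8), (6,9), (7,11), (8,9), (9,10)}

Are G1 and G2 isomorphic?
Yes, isomorphic

The graphs are isomorphic.
One valid mapping φ: V(G1) → V(G2): 0→2, 1→4, 2→6, 3→1, 4→3, 5→8, 6→11, 7→0, 8→10, 9→7, 10→9, 11→5

Verify φ preserves adjacency — for each edge of G1, its image is an edge of G2:
  (0,1) → (φ(0),φ(1)) = (2,4) ∈ E(G2) ✓
  (0,3) → (φ(0),φ(3)) = (1,2) ∈ E(G2) ✓
  (0,4) → (φ(0),φ(4)) = (2,3) ∈ E(G2) ✓
  (0,6) → (φ(0),φ(6)) = (2,11) ∈ E(G2) ✓
  (0,7) → (φ(0),φ(7)) = (0,2) ∈ E(G2) ✓
  (0,8) → (φ(0),φ(8)) = (2,10) ∈ E(G2) ✓
  (0,11) → (φ(0),φ(11)) = (2,5) ∈ E(G2) ✓
  (1,3) → (φ(1),φ(3)) = (1,4) ∈ E(G2) ✓
  (1,4) → (φ(1),φ(4)) = (3,4) ∈ E(G2) ✓
  (1,7) → (φ(1),φ(7)) = (0,4) ∈ E(G2) ✓
  (1,8) → (φ(1),φ(8)) = (4,10) ∈ E(G2) ✓
  (1,9) → (φ(1),φ(9)) = (4,7) ∈ E(G2) ✓
  (1,10) → (φ(1),φ(10)) = (4,9) ∈ E(G2) ✓
  (2,5) → (φ(2),φ(5)) = (6,8) ∈ E(G2) ✓
  (2,7) → (φ(2),φ(7)) = (0,6) ∈ E(G2) ✓
  (2,9) → (φ(2),φ(9)) = (6,7) ∈ E(G2) ✓
  (2,10) → (φ(2),φ(10)) = (6,9) ∈ E(G2) ✓
  (3,5) → (φ(3),φ(5)) = (1,8) ∈ E(G2) ✓
  (3,9) → (φ(3),φ(9)) = (1,7) ∈ E(G2) ✓
  (3,11) → (φ(3),φ(11)) = (1,5) ∈ E(G2) ✓
  (4,6) → (φ(4),φ(6)) = (3,11) ∈ E(G2) ✓
  (4,7) → (φ(4),φ(7)) = (0,3) ∈ E(G2) ✓
  (4,9) → (φ(4),φ(9)) = (3,7) ∈ E(G2) ✓
  (4,10) → (φ(4),φ(10)) = (3,9) ∈ E(G2) ✓
  (5,7) → (φ(5),φ(7)) = (0,8) ∈ E(G2) ✓
  (5,10) → (φ(5),φ(10)) = (8,9) ∈ E(G2) ✓
  (6,9) → (φ(6),φ(9)) = (7,11) ∈ E(G2) ✓
  (6,11) → (φ(6),φ(11)) = (5,11) ∈ E(G2) ✓
  (7,9) → (φ(7),φ(9)) = (0,7) ∈ E(G2) ✓
  (7,10) → (φ(7),φ(10)) = (0,9) ∈ E(G2) ✓
  (8,10) → (φ(8),φ(10)) = (9,10) ∈ E(G2) ✓
  (8,11) → (φ(8),φ(11)) = (5,10) ∈ E(G2) ✓
  (10,11) → (φ(10),φ(11)) = (5,9) ∈ E(G2) ✓
All 33 edges of G1 map to edges of G2, and |E(G1)| = |E(G2)| = 33, so φ is a bijection on edges as well as vertices. Hence G1 ≅ G2.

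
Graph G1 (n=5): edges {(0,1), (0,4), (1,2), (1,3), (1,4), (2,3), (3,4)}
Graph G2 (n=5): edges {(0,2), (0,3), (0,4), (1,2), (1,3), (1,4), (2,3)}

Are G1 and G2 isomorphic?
No, not isomorphic

The graphs are NOT isomorphic.

Degrees in G1: deg(0)=2, deg(1)=4, deg(2)=2, deg(3)=3, deg(4)=3.
Sorted degree sequence of G1: [4, 3, 3, 2, 2].
Degrees in G2: deg(0)=3, deg(1)=3, deg(2)=3, deg(3)=3, deg(4)=2.
Sorted degree sequence of G2: [3, 3, 3, 3, 2].
The (sorted) degree sequence is an isomorphism invariant, so since G1 and G2 have different degree sequences they cannot be isomorphic.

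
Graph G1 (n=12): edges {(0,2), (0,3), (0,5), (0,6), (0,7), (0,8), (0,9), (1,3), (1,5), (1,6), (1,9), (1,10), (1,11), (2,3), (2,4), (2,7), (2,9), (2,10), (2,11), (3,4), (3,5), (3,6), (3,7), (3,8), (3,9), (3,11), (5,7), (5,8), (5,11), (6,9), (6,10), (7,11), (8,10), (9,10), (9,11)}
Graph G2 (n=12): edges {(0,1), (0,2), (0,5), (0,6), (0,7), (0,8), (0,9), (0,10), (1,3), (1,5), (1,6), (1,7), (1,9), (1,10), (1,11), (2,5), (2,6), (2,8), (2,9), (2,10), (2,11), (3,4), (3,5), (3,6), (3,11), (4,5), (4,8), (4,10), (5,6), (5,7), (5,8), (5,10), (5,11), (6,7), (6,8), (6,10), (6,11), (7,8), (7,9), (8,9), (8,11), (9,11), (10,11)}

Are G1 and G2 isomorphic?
No, not isomorphic

The graphs are NOT isomorphic.

Counting triangles (3-cliques): G1 has 35, G2 has 62.
Triangle count is an isomorphism invariant, so differing triangle counts rule out isomorphism.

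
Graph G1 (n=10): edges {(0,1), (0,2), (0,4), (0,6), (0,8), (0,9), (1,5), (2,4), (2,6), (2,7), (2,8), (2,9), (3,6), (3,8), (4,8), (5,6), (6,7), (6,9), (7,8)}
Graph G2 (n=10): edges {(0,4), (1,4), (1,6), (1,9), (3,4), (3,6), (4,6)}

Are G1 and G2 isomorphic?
No, not isomorphic

The graphs are NOT isomorphic.

Connected components of G1: 1 component(s) with vertex sets [[0, 1, 2, 3, 4, 5, 6, 7, 8, 9]], sizes [10].
Connected components of G2: 5 component(s) with vertex sets [[2], [5], [7], [8], [0, 1, 3, 4, 6, 9]], sizes [1, 1, 1, 1, 6].
The number of connected components (and the multiset of component sizes) is an isomorphism invariant — an isomorphism maps each component of G1 bijectively onto a component of G2. Since G1 has 1 component(s) and G2 has 5, they cannot be isomorphic.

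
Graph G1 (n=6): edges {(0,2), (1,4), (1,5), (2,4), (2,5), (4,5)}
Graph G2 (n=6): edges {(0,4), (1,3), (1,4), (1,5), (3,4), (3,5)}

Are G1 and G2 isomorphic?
Yes, isomorphic

The graphs are isomorphic.
One valid mapping φ: V(G1) → V(G2): 0→0, 1→5, 2→4, 3→2, 4→1, 5→3

Verify φ preserves adjacency — for each edge of G1, its image is an edge of G2:
  (0,2) → (φ(0),φ(2)) = (0,4) ∈ E(G2) ✓
  (1,4) → (φ(1),φ(4)) = (1,5) ∈ E(G2) ✓
  (1,5) → (φ(1),φ(5)) = (3,5) ∈ E(G2) ✓
  (2,4) → (φ(2),φ(4)) = (1,4) ∈ E(G2) ✓
  (2,5) → (φ(2),φ(5)) = (3,4) ∈ E(G2) ✓
  (4,5) → (φ(4),φ(5)) = (1,3) ∈ E(G2) ✓
All 6 edges of G1 map to edges of G2, and |E(G1)| = |E(G2)| = 6, so φ is a bijection on edges as well as vertices. Hence G1 ≅ G2.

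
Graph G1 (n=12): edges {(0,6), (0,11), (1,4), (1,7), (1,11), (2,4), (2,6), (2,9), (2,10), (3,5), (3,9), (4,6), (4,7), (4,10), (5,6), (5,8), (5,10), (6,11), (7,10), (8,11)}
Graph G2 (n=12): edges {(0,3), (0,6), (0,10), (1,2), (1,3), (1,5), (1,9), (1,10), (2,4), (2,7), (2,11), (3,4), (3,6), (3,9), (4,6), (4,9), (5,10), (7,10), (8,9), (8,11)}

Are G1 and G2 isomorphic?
Yes, isomorphic

The graphs are isomorphic.
One valid mapping φ: V(G1) → V(G2): 0→5, 1→0, 2→9, 3→11, 4→3, 5→2, 6→1, 7→6, 8→7, 9→8, 10→4, 11→10

Verify φ preserves adjacency — for each edge of G1, its image is an edge of G2:
  (0,6) → (φ(0),φ(6)) = (1,5) ∈ E(G2) ✓
  (0,11) → (φ(0),φ(11)) = (5,10) ∈ E(G2) ✓
  (1,4) → (φ(1),φ(4)) = (0,3) ∈ E(G2) ✓
  (1,7) → (φ(1),φ(7)) = (0,6) ∈ E(G2) ✓
  (1,11) → (φ(1),φ(11)) = (0,10) ∈ E(G2) ✓
  (2,4) → (φ(2),φ(4)) = (3,9) ∈ E(G2) ✓
  (2,6) → (φ(2),φ(6)) = (1,9) ∈ E(G2) ✓
  (2,9) → (φ(2),φ(9)) = (8,9) ∈ E(G2) ✓
  (2,10) → (φ(2),φ(10)) = (4,9) ∈ E(G2) ✓
  (3,5) → (φ(3),φ(5)) = (2,11) ∈ E(G2) ✓
  (3,9) → (φ(3),φ(9)) = (8,11) ∈ E(G2) ✓
  (4,6) → (φ(4),φ(6)) = (1,3) ∈ E(G2) ✓
  (4,7) → (φ(4),φ(7)) = (3,6) ∈ E(G2) ✓
  (4,10) → (φ(4),φ(10)) = (3,4) ∈ E(G2) ✓
  (5,6) → (φ(5),φ(6)) = (1,2) ∈ E(G2) ✓
  (5,8) → (φ(5),φ(8)) = (2,7) ∈ E(G2) ✓
  (5,10) → (φ(5),φ(10)) = (2,4) ∈ E(G2) ✓
  (6,11) → (φ(6),φ(11)) = (1,10) ∈ E(G2) ✓
  (7,10) → (φ(7),φ(10)) = (4,6) ∈ E(G2) ✓
  (8,11) → (φ(8),φ(11)) = (7,10) ∈ E(G2) ✓
All 20 edges of G1 map to edges of G2, and |E(G1)| = |E(G2)| = 20, so φ is a bijection on edges as well as vertices. Hence G1 ≅ G2.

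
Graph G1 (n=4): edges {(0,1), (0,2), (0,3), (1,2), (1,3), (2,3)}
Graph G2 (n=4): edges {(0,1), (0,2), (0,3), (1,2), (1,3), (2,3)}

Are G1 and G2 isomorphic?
Yes, isomorphic

The graphs are isomorphic.
One valid mapping φ: V(G1) → V(G2): 0→1, 1→3, 2→0, 3→2

Verify φ preserves adjacency — for each edge of G1, its image is an edge of G2:
  (0,1) → (φ(0),φ(1)) = (1,3) ∈ E(G2) ✓
  (0,2) → (φ(0),φ(2)) = (0,1) ∈ E(G2) ✓
  (0,3) → (φ(0),φ(3)) = (1,2) ∈ E(G2) ✓
  (1,2) → (φ(1),φ(2)) = (0,3) ∈ E(G2) ✓
  (1,3) → (φ(1),φ(3)) = (2,3) ∈ E(G2) ✓
  (2,3) → (φ(2),φ(3)) = (0,2) ∈ E(G2) ✓
All 6 edges of G1 map to edges of G2, and |E(G1)| = |E(G2)| = 6, so φ is a bijection on edges as well as vertices. Hence G1 ≅ G2.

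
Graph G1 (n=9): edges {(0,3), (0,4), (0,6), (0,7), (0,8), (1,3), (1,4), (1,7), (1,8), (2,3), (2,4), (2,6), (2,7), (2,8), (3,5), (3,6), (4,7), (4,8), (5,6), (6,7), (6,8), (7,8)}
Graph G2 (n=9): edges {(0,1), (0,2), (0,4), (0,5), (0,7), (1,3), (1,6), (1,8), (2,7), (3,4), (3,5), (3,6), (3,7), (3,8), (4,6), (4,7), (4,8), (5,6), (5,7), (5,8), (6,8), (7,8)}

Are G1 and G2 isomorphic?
Yes, isomorphic

The graphs are isomorphic.
One valid mapping φ: V(G1) → V(G2): 0→5, 1→1, 2→4, 3→0, 4→6, 5→2, 6→7, 7→3, 8→8

Verify φ preserves adjacency — for each edge of G1, its image is an edge of G2:
  (0,3) → (φ(0),φ(3)) = (0,5) ∈ E(G2) ✓
  (0,4) → (φ(0),φ(4)) = (5,6) ∈ E(G2) ✓
  (0,6) → (φ(0),φ(6)) = (5,7) ∈ E(G2) ✓
  (0,7) → (φ(0),φ(7)) = (3,5) ∈ E(G2) ✓
  (0,8) → (φ(0),φ(8)) = (5,8) ∈ E(G2) ✓
  (1,3) → (φ(1),φ(3)) = (0,1) ∈ E(G2) ✓
  (1,4) → (φ(1),φ(4)) = (1,6) ∈ E(G2) ✓
  (1,7) → (φ(1),φ(7)) = (1,3) ∈ E(G2) ✓
  (1,8) → (φ(1),φ(8)) = (1,8) ∈ E(G2) ✓
  (2,3) → (φ(2),φ(3)) = (0,4) ∈ E(G2) ✓
  (2,4) → (φ(2),φ(4)) = (4,6) ∈ E(G2) ✓
  (2,6) → (φ(2),φ(6)) = (4,7) ∈ E(G2) ✓
  (2,7) → (φ(2),φ(7)) = (3,4) ∈ E(G2) ✓
  (2,8) → (φ(2),φ(8)) = (4,8) ∈ E(G2) ✓
  (3,5) → (φ(3),φ(5)) = (0,2) ∈ E(G2) ✓
  (3,6) → (φ(3),φ(6)) = (0,7) ∈ E(G2) ✓
  (4,7) → (φ(4),φ(7)) = (3,6) ∈ E(G2) ✓
  (4,8) → (φ(4),φ(8)) = (6,8) ∈ E(G2) ✓
  (5,6) → (φ(5),φ(6)) = (2,7) ∈ E(G2) ✓
  (6,7) → (φ(6),φ(7)) = (3,7) ∈ E(G2) ✓
  (6,8) → (φ(6),φ(8)) = (7,8) ∈ E(G2) ✓
  (7,8) → (φ(7),φ(8)) = (3,8) ∈ E(G2) ✓
All 22 edges of G1 map to edges of G2, and |E(G1)| = |E(G2)| = 22, so φ is a bijection on edges as well as vertices. Hence G1 ≅ G2.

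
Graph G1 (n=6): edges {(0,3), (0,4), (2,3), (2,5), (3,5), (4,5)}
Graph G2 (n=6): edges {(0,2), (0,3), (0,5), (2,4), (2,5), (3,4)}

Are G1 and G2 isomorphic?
Yes, isomorphic

The graphs are isomorphic.
One valid mapping φ: V(G1) → V(G2): 0→3, 1→1, 2→5, 3→0, 4→4, 5→2

Verify φ preserves adjacency — for each edge of G1, its image is an edge of G2:
  (0,3) → (φ(0),φ(3)) = (0,3) ∈ E(G2) ✓
  (0,4) → (φ(0),φ(4)) = (3,4) ∈ E(G2) ✓
  (2,3) → (φ(2),φ(3)) = (0,5) ∈ E(G2) ✓
  (2,5) → (φ(2),φ(5)) = (2,5) ∈ E(G2) ✓
  (3,5) → (φ(3),φ(5)) = (0,2) ∈ E(G2) ✓
  (4,5) → (φ(4),φ(5)) = (2,4) ∈ E(G2) ✓
All 6 edges of G1 map to edges of G2, and |E(G1)| = |E(G2)| = 6, so φ is a bijection on edges as well as vertices. Hence G1 ≅ G2.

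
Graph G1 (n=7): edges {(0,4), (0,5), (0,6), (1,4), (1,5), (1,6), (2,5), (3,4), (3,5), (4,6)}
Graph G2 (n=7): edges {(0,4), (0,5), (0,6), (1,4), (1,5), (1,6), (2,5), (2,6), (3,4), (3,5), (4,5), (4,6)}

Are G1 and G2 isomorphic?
No, not isomorphic

The graphs are NOT isomorphic.

Counting edges: G1 has 10 edge(s); G2 has 12 edge(s).
Edge count is an isomorphism invariant (a bijection on vertices induces a bijection on edges), so differing edge counts rule out isomorphism.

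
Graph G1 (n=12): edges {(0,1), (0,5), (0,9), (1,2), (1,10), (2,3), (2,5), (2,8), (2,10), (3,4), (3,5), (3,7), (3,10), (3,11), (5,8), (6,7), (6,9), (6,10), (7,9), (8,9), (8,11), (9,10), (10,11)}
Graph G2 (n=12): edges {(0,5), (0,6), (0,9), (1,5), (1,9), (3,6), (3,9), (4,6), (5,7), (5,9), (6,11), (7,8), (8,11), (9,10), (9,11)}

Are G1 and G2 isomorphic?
No, not isomorphic

The graphs are NOT isomorphic.

Connected components of G1: 1 component(s) with vertex sets [[0, 1, 2, 3, 4, 5, 6, 7, 8, 9, 10, 11]], sizes [12].
Connected components of G2: 2 component(s) with vertex sets [[2], [0, 1, 3, 4, 5, 6, 7, 8, 9, 10, 11]], sizes [1, 11].
The number of connected components (and the multiset of component sizes) is an isomorphism invariant — an isomorphism maps each component of G1 bijectively onto a component of G2. Since G1 has 1 component(s) and G2 has 2, they cannot be isomorphic.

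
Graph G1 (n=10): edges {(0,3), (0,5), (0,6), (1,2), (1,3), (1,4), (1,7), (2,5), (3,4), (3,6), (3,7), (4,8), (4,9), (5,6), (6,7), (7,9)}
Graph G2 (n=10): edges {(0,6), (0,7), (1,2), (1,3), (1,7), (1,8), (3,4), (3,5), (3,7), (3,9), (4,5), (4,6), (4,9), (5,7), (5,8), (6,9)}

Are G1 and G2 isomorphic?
Yes, isomorphic

The graphs are isomorphic.
One valid mapping φ: V(G1) → V(G2): 0→9, 1→7, 2→0, 3→3, 4→1, 5→6, 6→4, 7→5, 8→2, 9→8

Verify φ preserves adjacency — for each edge of G1, its image is an edge of G2:
  (0,3) → (φ(0),φ(3)) = (3,9) ∈ E(G2) ✓
  (0,5) → (φ(0),φ(5)) = (6,9) ∈ E(G2) ✓
  (0,6) → (φ(0),φ(6)) = (4,9) ∈ E(G2) ✓
  (1,2) → (φ(1),φ(2)) = (0,7) ∈ E(G2) ✓
  (1,3) → (φ(1),φ(3)) = (3,7) ∈ E(G2) ✓
  (1,4) → (φ(1),φ(4)) = (1,7) ∈ E(G2) ✓
  (1,7) → (φ(1),φ(7)) = (5,7) ∈ E(G2) ✓
  (2,5) → (φ(2),φ(5)) = (0,6) ∈ E(G2) ✓
  (3,4) → (φ(3),φ(4)) = (1,3) ∈ E(G2) ✓
  (3,6) → (φ(3),φ(6)) = (3,4) ∈ E(G2) ✓
  (3,7) → (φ(3),φ(7)) = (3,5) ∈ E(G2) ✓
  (4,8) → (φ(4),φ(8)) = (1,2) ∈ E(G2) ✓
  (4,9) → (φ(4),φ(9)) = (1,8) ∈ E(G2) ✓
  (5,6) → (φ(5),φ(6)) = (4,6) ∈ E(G2) ✓
  (6,7) → (φ(6),φ(7)) = (4,5) ∈ E(G2) ✓
  (7,9) → (φ(7),φ(9)) = (5,8) ∈ E(G2) ✓
All 16 edges of G1 map to edges of G2, and |E(G1)| = |E(G2)| = 16, so φ is a bijection on edges as well as vertices. Hence G1 ≅ G2.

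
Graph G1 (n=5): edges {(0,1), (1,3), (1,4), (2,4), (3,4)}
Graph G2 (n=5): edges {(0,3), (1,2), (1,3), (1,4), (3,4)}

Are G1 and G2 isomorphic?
Yes, isomorphic

The graphs are isomorphic.
One valid mapping φ: V(G1) → V(G2): 0→2, 1→1, 2→0, 3→4, 4→3

Verify φ preserves adjacency — for each edge of G1, its image is an edge of G2:
  (0,1) → (φ(0),φ(1)) = (1,2) ∈ E(G2) ✓
  (1,3) → (φ(1),φ(3)) = (1,4) ∈ E(G2) ✓
  (1,4) → (φ(1),φ(4)) = (1,3) ∈ E(G2) ✓
  (2,4) → (φ(2),φ(4)) = (0,3) ∈ E(G2) ✓
  (3,4) → (φ(3),φ(4)) = (3,4) ∈ E(G2) ✓
All 5 edges of G1 map to edges of G2, and |E(G1)| = |E(G2)| = 5, so φ is a bijection on edges as well as vertices. Hence G1 ≅ G2.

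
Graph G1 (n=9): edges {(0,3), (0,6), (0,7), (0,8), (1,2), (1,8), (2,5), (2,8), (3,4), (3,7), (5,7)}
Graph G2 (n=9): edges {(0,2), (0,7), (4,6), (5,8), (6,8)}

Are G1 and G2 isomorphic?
No, not isomorphic

The graphs are NOT isomorphic.

Connected components of G1: 1 component(s) with vertex sets [[0, 1, 2, 3, 4, 5, 6, 7, 8]], sizes [9].
Connected components of G2: 4 component(s) with vertex sets [[1], [3], [0, 2, 7], [4, 5, 6, 8]], sizes [1, 1, 3, 4].
The number of connected components (and the multiset of component sizes) is an isomorphism invariant — an isomorphism maps each component of G1 bijectively onto a component of G2. Since G1 has 1 component(s) and G2 has 4, they cannot be isomorphic.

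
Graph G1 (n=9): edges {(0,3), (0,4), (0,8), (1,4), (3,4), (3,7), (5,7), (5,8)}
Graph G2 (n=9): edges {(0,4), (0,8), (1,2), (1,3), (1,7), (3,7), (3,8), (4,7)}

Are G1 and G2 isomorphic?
Yes, isomorphic

The graphs are isomorphic.
One valid mapping φ: V(G1) → V(G2): 0→3, 1→2, 2→6, 3→7, 4→1, 5→0, 6→5, 7→4, 8→8

Verify φ preserves adjacency — for each edge of G1, its image is an edge of G2:
  (0,3) → (φ(0),φ(3)) = (3,7) ∈ E(G2) ✓
  (0,4) → (φ(0),φ(4)) = (1,3) ∈ E(G2) ✓
  (0,8) → (φ(0),φ(8)) = (3,8) ∈ E(G2) ✓
  (1,4) → (φ(1),φ(4)) = (1,2) ∈ E(G2) ✓
  (3,4) → (φ(3),φ(4)) = (1,7) ∈ E(G2) ✓
  (3,7) → (φ(3),φ(7)) = (4,7) ∈ E(G2) ✓
  (5,7) → (φ(5),φ(7)) = (0,4) ∈ E(G2) ✓
  (5,8) → (φ(5),φ(8)) = (0,8) ∈ E(G2) ✓
All 8 edges of G1 map to edges of G2, and |E(G1)| = |E(G2)| = 8, so φ is a bijection on edges as well as vertices. Hence G1 ≅ G2.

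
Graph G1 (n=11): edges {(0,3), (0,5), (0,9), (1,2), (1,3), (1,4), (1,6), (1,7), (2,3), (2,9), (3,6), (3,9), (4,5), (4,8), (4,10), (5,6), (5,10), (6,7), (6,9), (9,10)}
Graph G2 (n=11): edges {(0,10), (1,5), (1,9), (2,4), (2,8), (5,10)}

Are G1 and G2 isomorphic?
No, not isomorphic

The graphs are NOT isomorphic.

Connected components of G1: 1 component(s) with vertex sets [[0, 1, 2, 3, 4, 5, 6, 7, 8, 9, 10]], sizes [11].
Connected components of G2: 5 component(s) with vertex sets [[3], [6], [7], [2, 4, 8], [0, 1, 5, 9, 10]], sizes [1, 1, 1, 3, 5].
The number of connected components (and the multiset of component sizes) is an isomorphism invariant — an isomorphism maps each component of G1 bijectively onto a component of G2. Since G1 has 1 component(s) and G2 has 5, they cannot be isomorphic.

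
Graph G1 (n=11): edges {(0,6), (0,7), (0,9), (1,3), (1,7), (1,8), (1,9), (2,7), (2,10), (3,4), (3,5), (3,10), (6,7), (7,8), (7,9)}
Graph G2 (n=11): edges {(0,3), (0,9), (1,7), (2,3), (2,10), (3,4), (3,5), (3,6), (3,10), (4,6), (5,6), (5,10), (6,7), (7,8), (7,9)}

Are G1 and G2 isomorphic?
Yes, isomorphic

The graphs are isomorphic.
One valid mapping φ: V(G1) → V(G2): 0→10, 1→6, 2→0, 3→7, 4→1, 5→8, 6→2, 7→3, 8→4, 9→5, 10→9

Verify φ preserves adjacency — for each edge of G1, its image is an edge of G2:
  (0,6) → (φ(0),φ(6)) = (2,10) ∈ E(G2) ✓
  (0,7) → (φ(0),φ(7)) = (3,10) ∈ E(G2) ✓
  (0,9) → (φ(0),φ(9)) = (5,10) ∈ E(G2) ✓
  (1,3) → (φ(1),φ(3)) = (6,7) ∈ E(G2) ✓
  (1,7) → (φ(1),φ(7)) = (3,6) ∈ E(G2) ✓
  (1,8) → (φ(1),φ(8)) = (4,6) ∈ E(G2) ✓
  (1,9) → (φ(1),φ(9)) = (5,6) ∈ E(G2) ✓
  (2,7) → (φ(2),φ(7)) = (0,3) ∈ E(G2) ✓
  (2,10) → (φ(2),φ(10)) = (0,9) ∈ E(G2) ✓
  (3,4) → (φ(3),φ(4)) = (1,7) ∈ E(G2) ✓
  (3,5) → (φ(3),φ(5)) = (7,8) ∈ E(G2) ✓
  (3,10) → (φ(3),φ(10)) = (7,9) ∈ E(G2) ✓
  (6,7) → (φ(6),φ(7)) = (2,3) ∈ E(G2) ✓
  (7,8) → (φ(7),φ(8)) = (3,4) ∈ E(G2) ✓
  (7,9) → (φ(7),φ(9)) = (3,5) ∈ E(G2) ✓
All 15 edges of G1 map to edges of G2, and |E(G1)| = |E(G2)| = 15, so φ is a bijection on edges as well as vertices. Hence G1 ≅ G2.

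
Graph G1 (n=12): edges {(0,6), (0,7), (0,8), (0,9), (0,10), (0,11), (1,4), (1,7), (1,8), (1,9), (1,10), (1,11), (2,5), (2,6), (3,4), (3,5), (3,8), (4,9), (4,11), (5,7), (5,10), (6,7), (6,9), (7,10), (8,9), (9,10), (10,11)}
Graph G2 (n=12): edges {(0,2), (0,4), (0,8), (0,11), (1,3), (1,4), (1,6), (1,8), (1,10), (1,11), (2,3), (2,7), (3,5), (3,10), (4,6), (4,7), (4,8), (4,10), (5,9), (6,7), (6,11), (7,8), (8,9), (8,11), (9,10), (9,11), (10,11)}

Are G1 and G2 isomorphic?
Yes, isomorphic

The graphs are isomorphic.
One valid mapping φ: V(G1) → V(G2): 0→11, 1→4, 2→5, 3→2, 4→7, 5→3, 6→9, 7→10, 8→0, 9→8, 10→1, 11→6

Verify φ preserves adjacency — for each edge of G1, its image is an edge of G2:
  (0,6) → (φ(0),φ(6)) = (9,11) ∈ E(G2) ✓
  (0,7) → (φ(0),φ(7)) = (10,11) ∈ E(G2) ✓
  (0,8) → (φ(0),φ(8)) = (0,11) ∈ E(G2) ✓
  (0,9) → (φ(0),φ(9)) = (8,11) ∈ E(G2) ✓
  (0,10) → (φ(0),φ(10)) = (1,11) ∈ E(G2) ✓
  (0,11) → (φ(0),φ(11)) = (6,11) ∈ E(G2) ✓
  (1,4) → (φ(1),φ(4)) = (4,7) ∈ E(G2) ✓
  (1,7) → (φ(1),φ(7)) = (4,10) ∈ E(G2) ✓
  (1,8) → (φ(1),φ(8)) = (0,4) ∈ E(G2) ✓
  (1,9) → (φ(1),φ(9)) = (4,8) ∈ E(G2) ✓
  (1,10) → (φ(1),φ(10)) = (1,4) ∈ E(G2) ✓
  (1,11) → (φ(1),φ(11)) = (4,6) ∈ E(G2) ✓
  (2,5) → (φ(2),φ(5)) = (3,5) ∈ E(G2) ✓
  (2,6) → (φ(2),φ(6)) = (5,9) ∈ E(G2) ✓
  (3,4) → (φ(3),φ(4)) = (2,7) ∈ E(G2) ✓
  (3,5) → (φ(3),φ(5)) = (2,3) ∈ E(G2) ✓
  (3,8) → (φ(3),φ(8)) = (0,2) ∈ E(G2) ✓
  (4,9) → (φ(4),φ(9)) = (7,8) ∈ E(G2) ✓
  (4,11) → (φ(4),φ(11)) = (6,7) ∈ E(G2) ✓
  (5,7) → (φ(5),φ(7)) = (3,10) ∈ E(G2) ✓
  (5,10) → (φ(5),φ(10)) = (1,3) ∈ E(G2) ✓
  (6,7) → (φ(6),φ(7)) = (9,10) ∈ E(G2) ✓
  (6,9) → (φ(6),φ(9)) = (8,9) ∈ E(G2) ✓
  (7,10) → (φ(7),φ(10)) = (1,10) ∈ E(G2) ✓
  (8,9) → (φ(8),φ(9)) = (0,8) ∈ E(G2) ✓
  (9,10) → (φ(9),φ(10)) = (1,8) ∈ E(G2) ✓
  (10,11) → (φ(10),φ(11)) = (1,6) ∈ E(G2) ✓
All 27 edges of G1 map to edges of G2, and |E(G1)| = |E(G2)| = 27, so φ is a bijection on edges as well as vertices. Hence G1 ≅ G2.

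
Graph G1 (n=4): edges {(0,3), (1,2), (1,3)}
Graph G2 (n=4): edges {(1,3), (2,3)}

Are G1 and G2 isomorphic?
No, not isomorphic

The graphs are NOT isomorphic.

Degrees in G1: deg(0)=1, deg(1)=2, deg(2)=1, deg(3)=2.
Sorted degree sequence of G1: [2, 2, 1, 1].
Degrees in G2: deg(0)=0, deg(1)=1, deg(2)=1, deg(3)=2.
Sorted degree sequence of G2: [2, 1, 1, 0].
The (sorted) degree sequence is an isomorphism invariant, so since G1 and G2 have different degree sequences they cannot be isomorphic.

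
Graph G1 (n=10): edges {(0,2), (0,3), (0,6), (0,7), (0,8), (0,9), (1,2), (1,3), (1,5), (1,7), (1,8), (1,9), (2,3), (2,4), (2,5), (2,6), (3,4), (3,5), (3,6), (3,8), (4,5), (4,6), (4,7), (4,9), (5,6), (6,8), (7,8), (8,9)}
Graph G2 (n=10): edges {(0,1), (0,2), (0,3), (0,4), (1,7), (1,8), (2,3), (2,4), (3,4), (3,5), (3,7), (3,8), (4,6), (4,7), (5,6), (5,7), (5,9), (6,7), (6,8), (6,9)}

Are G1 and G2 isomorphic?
No, not isomorphic

The graphs are NOT isomorphic.

Counting triangles (3-cliques): G1 has 24, G2 has 9.
Triangle count is an isomorphism invariant, so differing triangle counts rule out isomorphism.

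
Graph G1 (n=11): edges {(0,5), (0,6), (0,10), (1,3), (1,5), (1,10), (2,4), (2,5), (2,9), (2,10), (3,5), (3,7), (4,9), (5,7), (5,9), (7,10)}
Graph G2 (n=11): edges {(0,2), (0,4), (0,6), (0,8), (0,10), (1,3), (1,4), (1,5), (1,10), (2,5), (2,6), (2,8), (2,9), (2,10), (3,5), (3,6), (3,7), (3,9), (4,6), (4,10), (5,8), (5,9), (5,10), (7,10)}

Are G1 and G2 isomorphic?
No, not isomorphic

The graphs are NOT isomorphic.

Connected components of G1: 2 component(s) with vertex sets [[8], [0, 1, 2, 3, 4, 5, 6, 7, 9, 10]], sizes [1, 10].
Connected components of G2: 1 component(s) with vertex sets [[0, 1, 2, 3, 4, 5, 6, 7, 8, 9, 10]], sizes [11].
The number of connected components (and the multiset of component sizes) is an isomorphism invariant — an isomorphism maps each component of G1 bijectively onto a component of G2. Since G1 has 2 component(s) and G2 has 1, they cannot be isomorphic.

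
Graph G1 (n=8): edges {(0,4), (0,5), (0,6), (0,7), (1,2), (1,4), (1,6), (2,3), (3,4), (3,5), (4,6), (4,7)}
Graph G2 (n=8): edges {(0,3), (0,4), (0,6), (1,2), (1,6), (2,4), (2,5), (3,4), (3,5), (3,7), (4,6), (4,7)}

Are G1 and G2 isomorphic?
Yes, isomorphic

The graphs are isomorphic.
One valid mapping φ: V(G1) → V(G2): 0→3, 1→6, 2→1, 3→2, 4→4, 5→5, 6→0, 7→7

Verify φ preserves adjacency — for each edge of G1, its image is an edge of G2:
  (0,4) → (φ(0),φ(4)) = (3,4) ∈ E(G2) ✓
  (0,5) → (φ(0),φ(5)) = (3,5) ∈ E(G2) ✓
  (0,6) → (φ(0),φ(6)) = (0,3) ∈ E(G2) ✓
  (0,7) → (φ(0),φ(7)) = (3,7) ∈ E(G2) ✓
  (1,2) → (φ(1),φ(2)) = (1,6) ∈ E(G2) ✓
  (1,4) → (φ(1),φ(4)) = (4,6) ∈ E(G2) ✓
  (1,6) → (φ(1),φ(6)) = (0,6) ∈ E(G2) ✓
  (2,3) → (φ(2),φ(3)) = (1,2) ∈ E(G2) ✓
  (3,4) → (φ(3),φ(4)) = (2,4) ∈ E(G2) ✓
  (3,5) → (φ(3),φ(5)) = (2,5) ∈ E(G2) ✓
  (4,6) → (φ(4),φ(6)) = (0,4) ∈ E(G2) ✓
  (4,7) → (φ(4),φ(7)) = (4,7) ∈ E(G2) ✓
All 12 edges of G1 map to edges of G2, and |E(G1)| = |E(G2)| = 12, so φ is a bijection on edges as well as vertices. Hence G1 ≅ G2.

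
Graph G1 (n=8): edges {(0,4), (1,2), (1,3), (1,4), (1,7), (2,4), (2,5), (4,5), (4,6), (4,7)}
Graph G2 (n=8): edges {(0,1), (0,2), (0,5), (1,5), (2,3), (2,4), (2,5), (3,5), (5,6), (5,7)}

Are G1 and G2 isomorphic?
Yes, isomorphic

The graphs are isomorphic.
One valid mapping φ: V(G1) → V(G2): 0→6, 1→2, 2→0, 3→4, 4→5, 5→1, 6→7, 7→3

Verify φ preserves adjacency — for each edge of G1, its image is an edge of G2:
  (0,4) → (φ(0),φ(4)) = (5,6) ∈ E(G2) ✓
  (1,2) → (φ(1),φ(2)) = (0,2) ∈ E(G2) ✓
  (1,3) → (φ(1),φ(3)) = (2,4) ∈ E(G2) ✓
  (1,4) → (φ(1),φ(4)) = (2,5) ∈ E(G2) ✓
  (1,7) → (φ(1),φ(7)) = (2,3) ∈ E(G2) ✓
  (2,4) → (φ(2),φ(4)) = (0,5) ∈ E(G2) ✓
  (2,5) → (φ(2),φ(5)) = (0,1) ∈ E(G2) ✓
  (4,5) → (φ(4),φ(5)) = (1,5) ∈ E(G2) ✓
  (4,6) → (φ(4),φ(6)) = (5,7) ∈ E(G2) ✓
  (4,7) → (φ(4),φ(7)) = (3,5) ∈ E(G2) ✓
All 10 edges of G1 map to edges of G2, and |E(G1)| = |E(G2)| = 10, so φ is a bijection on edges as well as vertices. Hence G1 ≅ G2.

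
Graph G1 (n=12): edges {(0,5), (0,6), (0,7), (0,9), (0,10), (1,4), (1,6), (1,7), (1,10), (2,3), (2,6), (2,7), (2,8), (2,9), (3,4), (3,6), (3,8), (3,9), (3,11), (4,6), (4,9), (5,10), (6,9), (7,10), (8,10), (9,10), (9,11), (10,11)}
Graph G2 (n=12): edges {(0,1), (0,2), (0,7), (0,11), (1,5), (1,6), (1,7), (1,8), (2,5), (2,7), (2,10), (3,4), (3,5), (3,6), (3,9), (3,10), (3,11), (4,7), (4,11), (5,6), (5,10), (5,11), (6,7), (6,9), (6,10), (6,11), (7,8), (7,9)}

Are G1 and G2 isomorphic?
Yes, isomorphic

The graphs are isomorphic.
One valid mapping φ: V(G1) → V(G2): 0→1, 1→2, 2→11, 3→3, 4→10, 5→8, 6→5, 7→0, 8→4, 9→6, 10→7, 11→9

Verify φ preserves adjacency — for each edge of G1, its image is an edge of G2:
  (0,5) → (φ(0),φ(5)) = (1,8) ∈ E(G2) ✓
  (0,6) → (φ(0),φ(6)) = (1,5) ∈ E(G2) ✓
  (0,7) → (φ(0),φ(7)) = (0,1) ∈ E(G2) ✓
  (0,9) → (φ(0),φ(9)) = (1,6) ∈ E(G2) ✓
  (0,10) → (φ(0),φ(10)) = (1,7) ∈ E(G2) ✓
  (1,4) → (φ(1),φ(4)) = (2,10) ∈ E(G2) ✓
  (1,6) → (φ(1),φ(6)) = (2,5) ∈ E(G2) ✓
  (1,7) → (φ(1),φ(7)) = (0,2) ∈ E(G2) ✓
  (1,10) → (φ(1),φ(10)) = (2,7) ∈ E(G2) ✓
  (2,3) → (φ(2),φ(3)) = (3,11) ∈ E(G2) ✓
  (2,6) → (φ(2),φ(6)) = (5,11) ∈ E(G2) ✓
  (2,7) → (φ(2),φ(7)) = (0,11) ∈ E(G2) ✓
  (2,8) → (φ(2),φ(8)) = (4,11) ∈ E(G2) ✓
  (2,9) → (φ(2),φ(9)) = (6,11) ∈ E(G2) ✓
  (3,4) → (φ(3),φ(4)) = (3,10) ∈ E(G2) ✓
  (3,6) → (φ(3),φ(6)) = (3,5) ∈ E(G2) ✓
  (3,8) → (φ(3),φ(8)) = (3,4) ∈ E(G2) ✓
  (3,9) → (φ(3),φ(9)) = (3,6) ∈ E(G2) ✓
  (3,11) → (φ(3),φ(11)) = (3,9) ∈ E(G2) ✓
  (4,6) → (φ(4),φ(6)) = (5,10) ∈ E(G2) ✓
  (4,9) → (φ(4),φ(9)) = (6,10) ∈ E(G2) ✓
  (5,10) → (φ(5),φ(10)) = (7,8) ∈ E(G2) ✓
  (6,9) → (φ(6),φ(9)) = (5,6) ∈ E(G2) ✓
  (7,10) → (φ(7),φ(10)) = (0,7) ∈ E(G2) ✓
  (8,10) → (φ(8),φ(10)) = (4,7) ∈ E(G2) ✓
  (9,10) → (φ(9),φ(10)) = (6,7) ∈ E(G2) ✓
  (9,11) → (φ(9),φ(11)) = (6,9) ∈ E(G2) ✓
  (10,11) → (φ(10),φ(11)) = (7,9) ∈ E(G2) ✓
All 28 edges of G1 map to edges of G2, and |E(G1)| = |E(G2)| = 28, so φ is a bijection on edges as well as vertices. Hence G1 ≅ G2.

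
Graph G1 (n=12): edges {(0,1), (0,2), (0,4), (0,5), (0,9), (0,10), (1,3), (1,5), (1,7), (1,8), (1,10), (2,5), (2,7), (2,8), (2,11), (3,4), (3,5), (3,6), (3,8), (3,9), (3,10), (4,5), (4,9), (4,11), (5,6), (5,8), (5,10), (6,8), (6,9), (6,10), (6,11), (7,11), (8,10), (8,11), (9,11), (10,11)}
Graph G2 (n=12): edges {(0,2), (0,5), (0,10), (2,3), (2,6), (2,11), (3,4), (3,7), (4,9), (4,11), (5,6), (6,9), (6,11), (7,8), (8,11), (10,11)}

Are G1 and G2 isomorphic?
No, not isomorphic

The graphs are NOT isomorphic.

Connected components of G1: 1 component(s) with vertex sets [[0, 1, 2, 3, 4, 5, 6, 7, 8, 9, 10, 11]], sizes [12].
Connected components of G2: 2 component(s) with vertex sets [[1], [0, 2, 3, 4, 5, 6, 7, 8, 9, 10, 11]], sizes [1, 11].
The number of connected components (and the multiset of component sizes) is an isomorphism invariant — an isomorphism maps each component of G1 bijectively onto a component of G2. Since G1 has 1 component(s) and G2 has 2, they cannot be isomorphic.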